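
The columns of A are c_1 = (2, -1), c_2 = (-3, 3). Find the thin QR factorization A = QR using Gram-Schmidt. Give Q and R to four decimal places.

c_1 = (2, -1); ‖c_1‖ = 2.2361, so q_1 = (0.8944, -0.4472).
q_1·c_2 = 0.8944·(-3) + (-0.4472)·3 = -4.0249.
u_2 = c_2 + 4.0249·q_1 = (0.6000, 1.2000).
‖u_2‖ = 1.3416, so q_2 = (0.4472, 0.8944).

Q = [[0.8944, 0.4472], [-0.4472, 0.8944]], R = [[2.2361, -4.0249], [0.0000, 1.3416]]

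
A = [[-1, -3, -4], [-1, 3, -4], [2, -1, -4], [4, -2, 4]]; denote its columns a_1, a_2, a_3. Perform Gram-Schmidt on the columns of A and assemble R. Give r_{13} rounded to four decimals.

r_{13} = 3.4112

e_1 = a_1/‖a_1‖ = (-1, -1, 2, 4)/4.6904 = (-0.2132, -0.2132, 0.4264, 0.8528).
r_{13} = e_1·a_3 = 3.4112.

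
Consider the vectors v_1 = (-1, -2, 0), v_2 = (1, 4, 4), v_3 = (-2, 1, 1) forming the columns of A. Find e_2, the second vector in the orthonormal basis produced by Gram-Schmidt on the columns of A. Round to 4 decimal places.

e_1 = v_1/‖v_1‖ = (-1, -2, 0)/2.2361 = (-0.4472, -0.8944, 0.0000).
r_{12} = e_1·v_2 = -4.0249.
u_2 = v_2 + 4.0249·e_1 = (-0.8000, 0.4000, 4.0000).
‖u_2‖ = 4.0988, so e_2 = (-0.1952, 0.0976, 0.9759).

e_2 = (-0.1952, 0.0976, 0.9759)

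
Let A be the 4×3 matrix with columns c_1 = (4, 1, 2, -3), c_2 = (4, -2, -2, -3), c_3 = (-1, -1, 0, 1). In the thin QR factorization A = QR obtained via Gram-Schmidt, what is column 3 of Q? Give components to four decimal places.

q_3 = (0.0666, -0.7788, 0.5841, 0.2186)

c_1 = (4, 1, 2, -3); ‖c_1‖ = 5.4772, so q_1 = (0.7303, 0.1826, 0.3651, -0.5477).
q_1·c_2 = 0.7303·4 + 0.1826·(-2) + 0.3651·(-2) + (-0.5477)·(-3) = 3.4689.
u_2 = c_2 − 3.4689·q_1 = (1.4667, -2.6333, -3.2667, -1.1000).
‖u_2‖ = 4.5789, so q_2 = (0.3203, -0.5751, -0.7134, -0.2402).
q_1·c_3 = 0.7303·(-1) + 0.1826·(-1) + 0.3651·0 + (-0.5477)·1 = -1.4606; q_2·c_3 = 0.3203·(-1) + (-0.5751)·(-1) + (-0.7134)·0 + (-0.2402)·1 = 0.0146.
u_3 = c_3 + 1.4606·q_1 − 0.0146·q_2 = (0.0620, -0.7250, 0.5437, 0.2035).
‖u_3‖ = 0.9308, so q_3 = (0.0666, -0.7788, 0.5841, 0.2186).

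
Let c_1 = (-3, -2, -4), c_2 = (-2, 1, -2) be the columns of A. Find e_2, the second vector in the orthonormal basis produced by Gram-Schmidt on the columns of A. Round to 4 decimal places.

c_1 = (-3, -2, -4); ‖c_1‖ = 5.3852, so e_1 = (-0.5571, -0.3714, -0.7428).
e_1·c_2 = (-0.5571)·(-2) + (-0.3714)·1 + (-0.7428)·(-2) = 2.2283.
u_2 = c_2 − 2.2283·e_1 = (-0.7586, 1.8276, -0.3448).
‖u_2‖ = 2.0086, so e_2 = (-0.3777, 0.9099, -0.1717).

e_2 = (-0.3777, 0.9099, -0.1717)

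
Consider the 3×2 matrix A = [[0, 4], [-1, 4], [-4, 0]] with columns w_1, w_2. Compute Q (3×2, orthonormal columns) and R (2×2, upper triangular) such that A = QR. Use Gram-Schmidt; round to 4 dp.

Q = [[0.0000, 0.7177], [-0.2425, 0.6755], [-0.9701, -0.1689]], R = [[4.1231, -0.9701], [0.0000, 5.5730]]

w_1 = (0, -1, -4); ‖w_1‖ = 4.1231, so e_1 = (0.0000, -0.2425, -0.9701).
e_1·w_2 = 0.0000·4 + (-0.2425)·4 + (-0.9701)·0 = -0.9701.
u_2 = w_2 + 0.9701·e_1 = (4.0000, 3.7647, -0.9412).
‖u_2‖ = 5.5730, so e_2 = (0.7177, 0.6755, -0.1689).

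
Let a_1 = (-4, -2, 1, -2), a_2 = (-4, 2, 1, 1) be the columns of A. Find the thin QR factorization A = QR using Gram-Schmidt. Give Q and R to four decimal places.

Q = [[-0.8000, -0.5407], [-0.4000, 0.6952], [0.2000, 0.1352], [-0.4000, 0.4538]], R = [[5.0000, 2.2000], [0.0000, 4.1425]]

a_1 = (-4, -2, 1, -2); ‖a_1‖ = 5.0000, so e_1 = (-0.8000, -0.4000, 0.2000, -0.4000).
e_1·a_2 = (-0.8000)·(-4) + (-0.4000)·2 + 0.2000·1 + (-0.4000)·1 = 2.2000.
u_2 = a_2 − 2.2000·e_1 = (-2.2400, 2.8800, 0.5600, 1.8800).
‖u_2‖ = 4.1425, so e_2 = (-0.5407, 0.6952, 0.1352, 0.4538).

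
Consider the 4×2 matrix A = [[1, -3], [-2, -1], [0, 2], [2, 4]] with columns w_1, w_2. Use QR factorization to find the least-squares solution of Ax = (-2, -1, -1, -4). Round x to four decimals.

e_1 = w_1/‖w_1‖ = (1, -2, 0, 2)/3.0000 = (0.3333, -0.6667, 0.0000, 0.6667).
r_{12} = e_1·w_2 = 2.3333.
u_2 = w_2 − 2.3333·e_1 = (-3.7778, 0.5556, 2.0000, 2.4444).
‖u_2‖ = 4.9554, so e_2 = (-0.7624, 0.1121, 0.4036, 0.4933).
Qᵀb = (-2.6667, -0.9642).
Back-substitute: x_2 = -0.9642/4.9554 = -0.1946.
x_1 = (-2.6667 − 2.3333·(-0.1946))/3.0000 = -0.7376.

x = (-0.7376, -0.1946)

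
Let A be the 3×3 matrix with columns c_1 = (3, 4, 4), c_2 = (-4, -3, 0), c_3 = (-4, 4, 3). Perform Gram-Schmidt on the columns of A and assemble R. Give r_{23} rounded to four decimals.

r_{23} = 4.0389

q_1 = c_1/‖c_1‖ = (3, 4, 4)/6.4031 = (0.4685, 0.6247, 0.6247).
r_{12} = q_1·c_2 = -3.7482.
u_2 = c_2 + 3.7482·q_1 = (-2.2439, -0.6585, 2.3415).
‖u_2‖ = 3.3093, so q_2 = (-0.6781, -0.1990, 0.7075).
r_{23} = q_2·c_3 = 4.0389.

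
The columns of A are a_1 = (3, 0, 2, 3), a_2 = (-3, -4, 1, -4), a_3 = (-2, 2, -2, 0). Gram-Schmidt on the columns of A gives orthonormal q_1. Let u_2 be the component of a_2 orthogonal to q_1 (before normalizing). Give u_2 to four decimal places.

u_2 = (-0.4091, -4.0000, 2.7273, -1.4091)

q_1 = a_1/‖a_1‖ = (3, 0, 2, 3)/4.6904 = (0.6396, 0.0000, 0.4264, 0.6396).
r_{12} = q_1·a_2 = -4.0508.
u_2 = a_2 + 4.0508·q_1 = (-0.4091, -4.0000, 2.7273, -1.4091).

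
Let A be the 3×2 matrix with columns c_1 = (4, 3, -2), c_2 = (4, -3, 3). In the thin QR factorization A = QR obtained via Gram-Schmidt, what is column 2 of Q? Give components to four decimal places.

e_1 = c_1/‖c_1‖ = (4, 3, -2)/5.3852 = (0.7428, 0.5571, -0.3714).
r_{12} = e_1·c_2 = 0.1857.
u_2 = c_2 − 0.1857·e_1 = (3.8621, -3.1034, 3.0690).
‖u_2‖ = 5.8280, so e_2 = (0.6627, -0.5325, 0.5266).

e_2 = (0.6627, -0.5325, 0.5266)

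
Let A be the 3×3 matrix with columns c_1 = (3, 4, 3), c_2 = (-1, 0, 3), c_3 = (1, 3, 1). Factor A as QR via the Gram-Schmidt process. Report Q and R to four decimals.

q_1 = c_1/‖c_1‖ = (3, 4, 3)/5.8310 = (0.5145, 0.6860, 0.5145).
r_{12} = q_1·c_2 = 1.0290.
u_2 = c_2 − 1.0290·q_1 = (-1.5294, -0.7059, 2.4706).
‖u_2‖ = 2.9902, so q_2 = (-0.5115, -0.2361, 0.8262).
r_{13} = q_1·c_3 = 3.0870; r_{23} = q_2·c_3 = -0.3934.
u_3 = c_3 − 3.0870·q_1 + 0.3934·q_2 = (-0.7895, 0.7895, -0.2632).
‖u_3‖ = 1.1471, so q_3 = (-0.6882, 0.6882, -0.2294).

Q = [[0.5145, -0.5115, -0.6882], [0.6860, -0.2361, 0.6882], [0.5145, 0.8262, -0.2294]], R = [[5.8310, 1.0290, 3.0870], [0.0000, 2.9902, -0.3934], [0.0000, 0.0000, 1.1471]]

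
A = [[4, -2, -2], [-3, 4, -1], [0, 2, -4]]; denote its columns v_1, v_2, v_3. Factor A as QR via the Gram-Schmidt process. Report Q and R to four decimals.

Q = [[0.8000, 0.4243, 0.4243], [-0.6000, 0.5657, 0.5657], [0.0000, 0.7071, -0.7071]], R = [[5.0000, -4.0000, -1.0000], [0.0000, 2.8284, -4.2426], [0.0000, 0.0000, 1.4142]]

q_1 = v_1/‖v_1‖ = (4, -3, 0)/5.0000 = (0.8000, -0.6000, 0.0000).
r_{12} = q_1·v_2 = -4.0000.
u_2 = v_2 + 4.0000·q_1 = (1.2000, 1.6000, 2.0000).
‖u_2‖ = 2.8284, so q_2 = (0.4243, 0.5657, 0.7071).
r_{13} = q_1·v_3 = -1.0000; r_{23} = q_2·v_3 = -4.2426.
u_3 = v_3 + 1.0000·q_1 + 4.2426·q_2 = (0.6000, 0.8000, -1.0000).
‖u_3‖ = 1.4142, so q_3 = (0.4243, 0.5657, -0.7071).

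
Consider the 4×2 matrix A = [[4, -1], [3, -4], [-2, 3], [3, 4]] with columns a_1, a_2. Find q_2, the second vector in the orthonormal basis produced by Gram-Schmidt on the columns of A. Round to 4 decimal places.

a_1 = (4, 3, -2, 3); ‖a_1‖ = 6.1644, so q_1 = (0.6489, 0.4867, -0.3244, 0.4867).
q_1·a_2 = 0.6489·(-1) + 0.4867·(-4) + (-0.3244)·3 + 0.4867·4 = -1.6222.
u_2 = a_2 + 1.6222·q_1 = (0.0526, -3.2105, 2.4737, 4.7895).
‖u_2‖ = 6.2744, so q_2 = (0.0084, -0.5117, 0.3942, 0.7633).

q_2 = (0.0084, -0.5117, 0.3942, 0.7633)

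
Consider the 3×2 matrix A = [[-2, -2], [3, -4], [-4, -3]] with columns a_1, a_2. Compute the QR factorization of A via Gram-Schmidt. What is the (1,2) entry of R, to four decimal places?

a_1 = (-2, 3, -4); ‖a_1‖ = 5.3852, so e_1 = (-0.3714, 0.5571, -0.7428).
r_{12} = e_1·a_2 = 0.7428.

r_{12} = 0.7428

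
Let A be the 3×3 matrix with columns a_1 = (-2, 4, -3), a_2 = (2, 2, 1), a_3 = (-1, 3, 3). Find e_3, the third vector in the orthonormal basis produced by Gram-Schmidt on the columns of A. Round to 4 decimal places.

e_3 = (-0.6202, 0.2481, 0.7442)

a_1 = (-2, 4, -3); ‖a_1‖ = 5.3852, so e_1 = (-0.3714, 0.7428, -0.5571).
e_1·a_2 = (-0.3714)·2 + 0.7428·2 + (-0.5571)·1 = 0.1857.
u_2 = a_2 − 0.1857·e_1 = (2.0690, 1.8621, 1.1034).
‖u_2‖ = 2.9942, so e_2 = (0.6910, 0.6219, 0.3685).
e_1·a_3 = (-0.3714)·(-1) + 0.7428·3 + (-0.5571)·3 = 0.9285; e_2·a_3 = 0.6910·(-1) + 0.6219·3 + 0.3685·3 = 2.2802.
u_3 = a_3 − 0.9285·e_1 − 2.2802·e_2 = (-2.2308, 0.8923, 2.6769).
‖u_3‖ = 3.5970, so e_3 = (-0.6202, 0.2481, 0.7442).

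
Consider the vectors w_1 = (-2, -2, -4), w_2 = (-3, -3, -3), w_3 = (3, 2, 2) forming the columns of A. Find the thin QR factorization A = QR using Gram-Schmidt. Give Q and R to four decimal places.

e_1 = w_1/‖w_1‖ = (-2, -2, -4)/4.8990 = (-0.4082, -0.4082, -0.8165).
r_{12} = e_1·w_2 = 4.8990.
u_2 = w_2 − 4.8990·e_1 = (-1.0000, -1.0000, 1.0000).
‖u_2‖ = 1.7321, so e_2 = (-0.5774, -0.5774, 0.5774).
r_{13} = e_1·w_3 = -3.6742; r_{23} = e_2·w_3 = -1.7321.
u_3 = w_3 + 3.6742·e_1 + 1.7321·e_2 = (0.5000, -0.5000, 0.0000).
‖u_3‖ = 0.7071, so e_3 = (0.7071, -0.7071, 0.0000).

Q = [[-0.4082, -0.5774, 0.7071], [-0.4082, -0.5774, -0.7071], [-0.8165, 0.5774, 0.0000]], R = [[4.8990, 4.8990, -3.6742], [0.0000, 1.7321, -1.7321], [0.0000, 0.0000, 0.7071]]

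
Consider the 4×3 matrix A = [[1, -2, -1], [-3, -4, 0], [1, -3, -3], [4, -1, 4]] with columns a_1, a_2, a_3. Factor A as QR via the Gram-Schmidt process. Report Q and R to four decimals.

Q = [[0.1925, -0.3876, -0.2353], [-0.5774, -0.6732, 0.4596], [0.1925, -0.5712, -0.6441], [0.7698, -0.2652, 0.5645]], R = [[5.1962, 0.5774, 2.3094], [0.0000, 5.4467, 1.0404], [0.0000, 0.0000, 4.4254]]

a_1 = (1, -3, 1, 4); ‖a_1‖ = 5.1962, so q_1 = (0.1925, -0.5774, 0.1925, 0.7698).
q_1·a_2 = 0.1925·(-2) + (-0.5774)·(-4) + 0.1925·(-3) + 0.7698·(-1) = 0.5774.
u_2 = a_2 − 0.5774·q_1 = (-2.1111, -3.6667, -3.1111, -1.4444).
‖u_2‖ = 5.4467, so q_2 = (-0.3876, -0.6732, -0.5712, -0.2652).
q_1·a_3 = 0.1925·(-1) + (-0.5774)·0 + 0.1925·(-3) + 0.7698·4 = 2.3094; q_2·a_3 = (-0.3876)·(-1) + (-0.6732)·0 + (-0.5712)·(-3) + (-0.2652)·4 = 1.0404.
u_3 = a_3 − 2.3094·q_1 − 1.0404·q_2 = (-1.0412, 2.0337, -2.8502, 2.4981).
‖u_3‖ = 4.4254, so q_3 = (-0.2353, 0.4596, -0.6441, 0.5645).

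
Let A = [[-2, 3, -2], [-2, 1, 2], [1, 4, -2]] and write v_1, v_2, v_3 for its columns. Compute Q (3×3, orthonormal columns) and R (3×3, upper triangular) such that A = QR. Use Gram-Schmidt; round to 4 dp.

Q = [[-0.6667, 0.4289, -0.6096], [-0.6667, 0.0226, 0.7450], [0.3333, 0.9030, 0.2709]], R = [[3.0000, -1.3333, -0.6667], [0.0000, 4.9216, -2.6188], [0.0000, 0.0000, 2.1673]]

v_1 = (-2, -2, 1); ‖v_1‖ = 3.0000, so e_1 = (-0.6667, -0.6667, 0.3333).
e_1·v_2 = (-0.6667)·3 + (-0.6667)·1 + 0.3333·4 = -1.3333.
u_2 = v_2 + 1.3333·e_1 = (2.1111, 0.1111, 4.4444).
‖u_2‖ = 4.9216, so e_2 = (0.4289, 0.0226, 0.9030).
e_1·v_3 = (-0.6667)·(-2) + (-0.6667)·2 + 0.3333·(-2) = -0.6667; e_2·v_3 = 0.4289·(-2) + 0.0226·2 + 0.9030·(-2) = -2.6188.
u_3 = v_3 + 0.6667·e_1 + 2.6188·e_2 = (-1.3211, 1.6147, 0.5872).
‖u_3‖ = 2.1673, so e_3 = (-0.6096, 0.7450, 0.2709).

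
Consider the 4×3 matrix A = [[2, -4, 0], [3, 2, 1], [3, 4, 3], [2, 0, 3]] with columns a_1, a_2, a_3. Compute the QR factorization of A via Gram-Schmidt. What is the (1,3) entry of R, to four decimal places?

r_{13} = 3.5301

e_1 = a_1/‖a_1‖ = (2, 3, 3, 2)/5.0990 = (0.3922, 0.5883, 0.5883, 0.3922).
r_{13} = e_1·a_3 = 3.5301.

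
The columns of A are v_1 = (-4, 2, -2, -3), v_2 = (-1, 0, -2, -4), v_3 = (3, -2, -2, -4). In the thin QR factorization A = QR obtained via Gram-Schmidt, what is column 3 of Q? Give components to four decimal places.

q_3 = (0.4068, 0.4780, -0.7322, 0.2644)

v_1 = (-4, 2, -2, -3); ‖v_1‖ = 5.7446, so q_1 = (-0.6963, 0.3482, -0.3482, -0.5222).
q_1·v_2 = (-0.6963)·(-1) + 0.3482·0 + (-0.3482)·(-2) + (-0.5222)·(-4) = 3.4816.
u_2 = v_2 − 3.4816·q_1 = (1.4242, -1.2121, -0.7879, -2.1818).
‖u_2‖ = 2.9797, so q_2 = (0.4780, -0.4068, -0.2644, -0.7322).
q_1·v_3 = (-0.6963)·3 + 0.3482·(-2) + (-0.3482)·(-2) + (-0.5222)·(-4) = 0.0000; q_2·v_3 = 0.4780·3 + (-0.4068)·(-2) + (-0.2644)·(-2) + (-0.7322)·(-4) = 5.7052.
u_3 = v_3 + 0.0000·q_1 − 5.7052·q_2 = (0.2730, 0.3208, -0.4915, 0.1775).
‖u_3‖ = 0.6712, so q_3 = (0.4068, 0.4780, -0.7322, 0.2644).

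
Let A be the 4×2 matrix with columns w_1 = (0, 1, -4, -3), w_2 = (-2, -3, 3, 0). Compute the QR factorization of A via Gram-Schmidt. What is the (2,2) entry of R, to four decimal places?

q_1 = w_1/‖w_1‖ = (0, 1, -4, -3)/5.0990 = (0.0000, 0.1961, -0.7845, -0.5883).
r_{12} = q_1·w_2 = -2.9417.
u_2 = w_2 + 2.9417·q_1 = (-2.0000, -2.4231, 0.6923, -1.7308).
r_{22} = ‖u_2‖ = 3.6532.

r_{22} = 3.6532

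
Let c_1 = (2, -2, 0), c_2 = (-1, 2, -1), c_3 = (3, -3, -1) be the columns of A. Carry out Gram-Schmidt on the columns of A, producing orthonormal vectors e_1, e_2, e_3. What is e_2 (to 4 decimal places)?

c_1 = (2, -2, 0); ‖c_1‖ = 2.8284, so e_1 = (0.7071, -0.7071, 0.0000).
e_1·c_2 = 0.7071·(-1) + (-0.7071)·2 + 0.0000·(-1) = -2.1213.
u_2 = c_2 + 2.1213·e_1 = (0.5000, 0.5000, -1.0000).
‖u_2‖ = 1.2247, so e_2 = (0.4082, 0.4082, -0.8165).

e_2 = (0.4082, 0.4082, -0.8165)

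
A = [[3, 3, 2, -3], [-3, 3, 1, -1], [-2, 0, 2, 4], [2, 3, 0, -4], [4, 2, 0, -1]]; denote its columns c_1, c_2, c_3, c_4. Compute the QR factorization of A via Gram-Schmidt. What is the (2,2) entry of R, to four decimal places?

q_1 = c_1/‖c_1‖ = (3, -3, -2, 2, 4)/6.4807 = (0.4629, -0.4629, -0.3086, 0.3086, 0.6172).
r_{12} = q_1·c_2 = 2.1602.
u_2 = c_2 − 2.1602·q_1 = (2.0000, 4.0000, 0.6667, 2.3333, 0.6667).
r_{22} = ‖u_2‖ = 5.1316.

r_{22} = 5.1316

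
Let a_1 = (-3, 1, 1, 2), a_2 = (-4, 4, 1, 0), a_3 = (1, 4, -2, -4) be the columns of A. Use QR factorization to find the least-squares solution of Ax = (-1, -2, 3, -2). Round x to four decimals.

x = (-6.5553, 4.2339, -2.9280)

a_1 = (-3, 1, 1, 2); ‖a_1‖ = 3.8730, so q_1 = (-0.7746, 0.2582, 0.2582, 0.5164).
q_1·a_2 = (-0.7746)·(-4) + 0.2582·4 + 0.2582·1 + 0.5164·0 = 4.3894.
u_2 = a_2 − 4.3894·q_1 = (-0.6000, 2.8667, -0.1333, -2.2667).
‖u_2‖ = 3.7059, so q_2 = (-0.1619, 0.7736, -0.0360, -0.6116).
q_1·a_3 = (-0.7746)·1 + 0.2582·4 + 0.2582·(-2) + 0.5164·(-4) = -2.3238; q_2·a_3 = (-0.1619)·1 + 0.7736·4 + (-0.0360)·(-2) + (-0.6116)·(-4) = 5.4508.
u_3 = a_3 + 2.3238·q_1 − 5.4508·q_2 = (0.0825, 0.3835, -1.2039, 0.5340).
‖u_3‖ = 1.3742, so q_3 = (0.0601, 0.2791, -0.8761, 0.3886).
Qᵀb = (0.0000, -0.2698, -4.0236).
Back-substitute: x_3 = -4.0236/1.3742 = -2.9280.
x_2 = (-0.2698 − 5.4508·(-2.9280))/3.7059 = 4.2339.
x_1 = (0.0000 − 4.3894·4.2339 + 2.3238·(-2.9280))/3.8730 = -6.5553.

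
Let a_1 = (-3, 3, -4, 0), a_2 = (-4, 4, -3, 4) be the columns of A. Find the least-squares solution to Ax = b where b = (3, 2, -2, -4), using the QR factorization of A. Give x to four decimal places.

x = (1.2290, -1.0218)

q_1 = a_1/‖a_1‖ = (-3, 3, -4, 0)/5.8310 = (-0.5145, 0.5145, -0.6860, 0.0000).
r_{12} = q_1·a_2 = 6.1739.
u_2 = a_2 − 6.1739·q_1 = (-0.8235, 0.8235, 1.2353, 4.0000).
‖u_2‖ = 4.3454, so q_2 = (-0.1895, 0.1895, 0.2843, 0.9205).
Qᵀb = (0.8575, -4.4401).
Back-substitute: x_2 = -4.4401/4.3454 = -1.0218.
x_1 = (0.8575 − 6.1739·(-1.0218))/5.8310 = 1.2290.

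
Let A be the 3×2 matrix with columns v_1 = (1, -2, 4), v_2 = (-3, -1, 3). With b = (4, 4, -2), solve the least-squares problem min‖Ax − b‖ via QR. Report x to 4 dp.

v_1 = (1, -2, 4); ‖v_1‖ = 4.5826, so e_1 = (0.2182, -0.4364, 0.8729).
e_1·v_2 = 0.2182·(-3) + (-0.4364)·(-1) + 0.8729·3 = 2.4004.
u_2 = v_2 − 2.4004·e_1 = (-3.5238, 0.0476, 0.9048).
‖u_2‖ = 3.6384, so e_2 = (-0.9685, 0.0131, 0.2487).
Qᵀb = (-2.6186, -4.3190).
Back-substitute: x_2 = -4.3190/3.6384 = -1.1871.
x_1 = (-2.6186 − 2.4004·(-1.1871))/4.5826 = 0.0504.

x = (0.0504, -1.1871)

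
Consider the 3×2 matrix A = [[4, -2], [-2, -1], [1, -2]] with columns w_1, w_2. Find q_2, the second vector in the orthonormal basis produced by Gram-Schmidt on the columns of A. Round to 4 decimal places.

q_2 = (-0.1952, -0.7222, -0.6636)

q_1 = w_1/‖w_1‖ = (4, -2, 1)/4.5826 = (0.8729, -0.4364, 0.2182).
r_{12} = q_1·w_2 = -1.7457.
u_2 = w_2 + 1.7457·q_1 = (-0.4762, -1.7619, -1.6190).
‖u_2‖ = 2.4398, so q_2 = (-0.1952, -0.7222, -0.6636).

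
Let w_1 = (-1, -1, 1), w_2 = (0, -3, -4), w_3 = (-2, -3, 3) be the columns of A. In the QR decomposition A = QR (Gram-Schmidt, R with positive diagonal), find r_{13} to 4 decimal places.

r_{13} = 4.6188

q_1 = w_1/‖w_1‖ = (-1, -1, 1)/1.7321 = (-0.5774, -0.5774, 0.5774).
r_{13} = q_1·w_3 = 4.6188.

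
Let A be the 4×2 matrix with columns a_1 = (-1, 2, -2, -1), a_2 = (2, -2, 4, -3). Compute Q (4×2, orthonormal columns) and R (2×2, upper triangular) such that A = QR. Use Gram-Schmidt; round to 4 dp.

Q = [[-0.3162, 0.1969], [0.6325, 0.0437], [-0.6325, 0.3937], [-0.3162, -0.8968]], R = [[3.1623, -3.4785], [0.0000, 4.5717]]

q_1 = a_1/‖a_1‖ = (-1, 2, -2, -1)/3.1623 = (-0.3162, 0.6325, -0.6325, -0.3162).
r_{12} = q_1·a_2 = -3.4785.
u_2 = a_2 + 3.4785·q_1 = (0.9000, 0.2000, 1.8000, -4.1000).
‖u_2‖ = 4.5717, so q_2 = (0.1969, 0.0437, 0.3937, -0.8968).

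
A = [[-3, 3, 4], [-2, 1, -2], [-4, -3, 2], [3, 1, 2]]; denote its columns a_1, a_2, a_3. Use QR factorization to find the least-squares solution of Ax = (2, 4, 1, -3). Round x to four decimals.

a_1 = (-3, -2, -4, 3); ‖a_1‖ = 6.1644, so e_1 = (-0.4867, -0.3244, -0.6489, 0.4867).
e_1·a_2 = (-0.4867)·3 + (-0.3244)·1 + (-0.6489)·(-3) + 0.4867·1 = 0.6489.
u_2 = a_2 − 0.6489·e_1 = (3.3158, 1.2105, -2.5789, 0.6842).
‖u_2‖ = 4.4248, so e_2 = (0.7494, 0.2736, -0.5828, 0.1546).
e_1·a_3 = (-0.4867)·4 + (-0.3244)·(-2) + (-0.6489)·2 + 0.4867·2 = -1.6222; e_2·a_3 = 0.7494·4 + 0.2736·(-2) + (-0.5828)·2 + 0.1546·2 = 1.5939.
u_3 = a_3 + 1.6222·e_1 − 1.5939·e_2 = (2.0161, -2.9624, 1.8763, 2.5430).
‖u_3‖ = 4.7779, so e_3 = (0.4220, -0.6200, 0.3927, 0.5322).
Qᵀb = (-4.3800, 1.5463, -2.8402).
Back-substitute: x_3 = -2.8402/4.7779 = -0.5944.
x_2 = (1.5463 − 1.5939·(-0.5944))/4.4248 = 0.5636.
x_1 = (-4.3800 − 0.6489·0.5636 + 1.6222·(-0.5944))/6.1644 = -0.9263.

x = (-0.9263, 0.5636, -0.5944)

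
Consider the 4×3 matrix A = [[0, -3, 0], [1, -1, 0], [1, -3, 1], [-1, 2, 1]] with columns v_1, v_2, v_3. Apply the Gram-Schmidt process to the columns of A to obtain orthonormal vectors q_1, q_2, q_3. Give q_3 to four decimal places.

v_1 = (0, 1, 1, -1); ‖v_1‖ = 1.7321, so q_1 = (0.0000, 0.5774, 0.5774, -0.5774).
q_1·v_2 = 0.0000·(-3) + 0.5774·(-1) + 0.5774·(-3) + (-0.5774)·2 = -3.4641.
u_2 = v_2 + 3.4641·q_1 = (-3.0000, 1.0000, -1.0000, 0.0000).
‖u_2‖ = 3.3166, so q_2 = (-0.9045, 0.3015, -0.3015, 0.0000).
q_1·v_3 = 0.0000·0 + 0.5774·0 + 0.5774·1 + (-0.5774)·1 = 0.0000; q_2·v_3 = (-0.9045)·0 + 0.3015·0 + (-0.3015)·1 + (0.0000)·1 = -0.3015.
u_3 = v_3 + 0.0000·q_1 + 0.3015·q_2 = (-0.2727, 0.0909, 0.9091, 1.0000).
‖u_3‖ = 1.3817, so q_3 = (-0.1974, 0.0658, 0.6580, 0.7237).

q_3 = (-0.1974, 0.0658, 0.6580, 0.7237)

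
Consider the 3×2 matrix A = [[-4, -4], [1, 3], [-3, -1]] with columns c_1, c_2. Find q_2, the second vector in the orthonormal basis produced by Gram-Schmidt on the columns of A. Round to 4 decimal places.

q_2 = (-0.2265, 0.7926, 0.5661)

q_1 = c_1/‖c_1‖ = (-4, 1, -3)/5.0990 = (-0.7845, 0.1961, -0.5883).
r_{12} = q_1·c_2 = 4.3146.
u_2 = c_2 − 4.3146·q_1 = (-0.6154, 2.1538, 1.5385).
‖u_2‖ = 2.7175, so q_2 = (-0.2265, 0.7926, 0.5661).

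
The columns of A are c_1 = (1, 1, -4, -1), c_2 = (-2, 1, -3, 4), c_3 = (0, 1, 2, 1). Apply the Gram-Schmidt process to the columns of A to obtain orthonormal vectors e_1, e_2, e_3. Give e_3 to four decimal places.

c_1 = (1, 1, -4, -1); ‖c_1‖ = 4.3589, so e_1 = (0.2294, 0.2294, -0.9177, -0.2294).
e_1·c_2 = 0.2294·(-2) + 0.2294·1 + (-0.9177)·(-3) + (-0.2294)·4 = 1.6059.
u_2 = c_2 − 1.6059·e_1 = (-2.3684, 0.6316, -1.5263, 4.3684).
‖u_2‖ = 5.2365, so e_2 = (-0.4523, 0.1206, -0.2915, 0.8342).
e_1·c_3 = 0.2294·0 + 0.2294·1 + (-0.9177)·2 + (-0.2294)·1 = -1.8353; e_2·c_3 = (-0.4523)·0 + 0.1206·1 + (-0.2915)·2 + 0.8342·1 = 0.3719.
u_3 = c_3 + 1.8353·e_1 − 0.3719·e_2 = (0.5893, 1.3762, 0.4242, 0.2687).
‖u_3‖ = 1.5790, so e_3 = (0.3732, 0.8716, 0.2686, 0.1702).

e_3 = (0.3732, 0.8716, 0.2686, 0.1702)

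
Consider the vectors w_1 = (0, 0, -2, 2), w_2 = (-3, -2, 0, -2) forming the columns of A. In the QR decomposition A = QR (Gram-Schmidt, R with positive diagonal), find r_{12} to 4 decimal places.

w_1 = (0, 0, -2, 2); ‖w_1‖ = 2.8284, so e_1 = (0.0000, 0.0000, -0.7071, 0.7071).
r_{12} = e_1·w_2 = -1.4142.

r_{12} = -1.4142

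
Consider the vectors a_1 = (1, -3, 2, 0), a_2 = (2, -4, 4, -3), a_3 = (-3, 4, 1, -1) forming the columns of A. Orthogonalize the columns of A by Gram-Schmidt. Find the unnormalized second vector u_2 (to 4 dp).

a_1 = (1, -3, 2, 0); ‖a_1‖ = 3.7417, so q_1 = (0.2673, -0.8018, 0.5345, 0.0000).
q_1·a_2 = 0.2673·2 + (-0.8018)·(-4) + 0.5345·4 + 0.0000·(-3) = 5.8797.
u_2 = a_2 − 5.8797·q_1 = (0.4286, 0.7143, 0.8571, -3.0000).

u_2 = (0.4286, 0.7143, 0.8571, -3.0000)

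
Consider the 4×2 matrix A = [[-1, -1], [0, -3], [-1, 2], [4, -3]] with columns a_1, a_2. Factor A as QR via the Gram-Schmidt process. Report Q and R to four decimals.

Q = [[-0.2357, -0.4668], [0.0000, -0.8132], [-0.2357, 0.3463], [0.9428, -0.0301]], R = [[4.2426, -3.0641], [0.0000, 3.6893]]

a_1 = (-1, 0, -1, 4); ‖a_1‖ = 4.2426, so q_1 = (-0.2357, 0.0000, -0.2357, 0.9428).
q_1·a_2 = (-0.2357)·(-1) + 0.0000·(-3) + (-0.2357)·2 + 0.9428·(-3) = -3.0641.
u_2 = a_2 + 3.0641·q_1 = (-1.7222, -3.0000, 1.2778, -0.1111).
‖u_2‖ = 3.6893, so q_2 = (-0.4668, -0.8132, 0.3463, -0.0301).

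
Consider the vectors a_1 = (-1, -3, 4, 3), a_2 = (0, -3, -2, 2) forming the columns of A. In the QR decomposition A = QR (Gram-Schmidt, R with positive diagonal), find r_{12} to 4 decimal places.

r_{12} = 1.1832

e_1 = a_1/‖a_1‖ = (-1, -3, 4, 3)/5.9161 = (-0.1690, -0.5071, 0.6761, 0.5071).
r_{12} = e_1·a_2 = 1.1832.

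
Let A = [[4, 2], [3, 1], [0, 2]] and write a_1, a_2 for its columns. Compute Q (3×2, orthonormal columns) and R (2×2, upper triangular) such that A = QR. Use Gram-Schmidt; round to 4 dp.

Q = [[0.8000, 0.1177], [0.6000, -0.1569], [0.0000, 0.9806]], R = [[5.0000, 2.2000], [0.0000, 2.0396]]

a_1 = (4, 3, 0); ‖a_1‖ = 5.0000, so q_1 = (0.8000, 0.6000, 0.0000).
q_1·a_2 = 0.8000·2 + 0.6000·1 + 0.0000·2 = 2.2000.
u_2 = a_2 − 2.2000·q_1 = (0.2400, -0.3200, 2.0000).
‖u_2‖ = 2.0396, so q_2 = (0.1177, -0.1569, 0.9806).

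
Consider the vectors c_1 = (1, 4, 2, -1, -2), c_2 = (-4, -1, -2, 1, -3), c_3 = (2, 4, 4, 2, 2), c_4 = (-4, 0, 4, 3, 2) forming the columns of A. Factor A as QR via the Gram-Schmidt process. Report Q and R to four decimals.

c_1 = (1, 4, 2, -1, -2); ‖c_1‖ = 5.0990, so q_1 = (0.1961, 0.7845, 0.3922, -0.1961, -0.3922).
q_1·c_2 = 0.1961·(-4) + 0.7845·(-1) + 0.3922·(-2) + (-0.1961)·1 + (-0.3922)·(-3) = -1.3728.
u_2 = c_2 + 1.3728·q_1 = (-3.7308, 0.0769, -1.4615, 0.7308, -3.5385).
‖u_2‖ = 5.3959, so q_2 = (-0.6914, 0.0143, -0.2709, 0.1354, -0.6558).
q_1·c_3 = 0.1961·2 + 0.7845·4 + 0.3922·4 + (-0.1961)·2 + (-0.3922)·2 = 3.9223; q_2·c_3 = (-0.6914)·2 + 0.0143·4 + (-0.2709)·4 + 0.1354·2 + (-0.6558)·2 = -3.4499.
u_3 = c_3 − 3.9223·q_1 + 3.4499·q_2 = (-1.1546, 0.9723, 1.5271, 3.2365, 1.2761).
‖u_3‖ = 4.0882, so q_3 = (-0.2824, 0.2378, 0.3735, 0.7917, 0.3121).
q_1·c_4 = 0.1961·(-4) + 0.7845·0 + 0.3922·4 + (-0.1961)·3 + (-0.3922)·2 = -0.5883; q_2·c_4 = (-0.6914)·(-4) + 0.0143·0 + (-0.2709)·4 + 0.1354·3 + (-0.6558)·2 = 0.7769; q_3·c_4 = (-0.2824)·(-4) + 0.2378·0 + 0.3735·4 + 0.7917·3 + 0.3121·2 = 5.6230.
u_4 = c_4 + 0.5883·q_1 − 0.7769·q_2 − 5.6230·q_3 = (-1.7594, -0.8868, 2.3408, -1.6721, 0.5236).
‖u_4‖ = 3.5258, so q_4 = (-0.4990, -0.2515, 0.6639, -0.4743, 0.1485).

Q = [[0.1961, -0.6914, -0.2824, -0.4990], [0.7845, 0.0143, 0.2378, -0.2515], [0.3922, -0.2709, 0.3735, 0.6639], [-0.1961, 0.1354, 0.7917, -0.4743], [-0.3922, -0.6558, 0.3121, 0.1485]], R = [[5.0990, -1.3728, 3.9223, -0.5883], [0.0000, 5.3959, -3.4499, 0.7769], [0.0000, 0.0000, 4.0882, 5.6230], [0.0000, 0.0000, 0.0000, 3.5258]]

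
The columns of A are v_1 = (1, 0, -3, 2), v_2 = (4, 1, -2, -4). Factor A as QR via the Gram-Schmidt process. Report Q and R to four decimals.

Q = [[0.2673, 0.6366], [0.0000, 0.1650], [-0.8018, -0.2593], [0.5345, -0.7073]], R = [[3.7417, 0.5345], [0.0000, 6.0592]]

v_1 = (1, 0, -3, 2); ‖v_1‖ = 3.7417, so e_1 = (0.2673, 0.0000, -0.8018, 0.5345).
e_1·v_2 = 0.2673·4 + 0.0000·1 + (-0.8018)·(-2) + 0.5345·(-4) = 0.5345.
u_2 = v_2 − 0.5345·e_1 = (3.8571, 1.0000, -1.5714, -4.2857).
‖u_2‖ = 6.0592, so e_2 = (0.6366, 0.1650, -0.2593, -0.7073).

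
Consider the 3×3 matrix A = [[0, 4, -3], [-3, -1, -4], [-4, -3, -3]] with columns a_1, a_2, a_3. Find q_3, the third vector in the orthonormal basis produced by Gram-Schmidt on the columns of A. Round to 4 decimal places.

a_1 = (0, -3, -4); ‖a_1‖ = 5.0000, so q_1 = (0.0000, -0.6000, -0.8000).
q_1·a_2 = 0.0000·4 + (-0.6000)·(-1) + (-0.8000)·(-3) = 3.0000.
u_2 = a_2 − 3.0000·q_1 = (4.0000, 0.8000, -0.6000).
‖u_2‖ = 4.1231, so q_2 = (0.9701, 0.1940, -0.1455).
q_1·a_3 = 0.0000·(-3) + (-0.6000)·(-4) + (-0.8000)·(-3) = 4.8000; q_2·a_3 = 0.9701·(-3) + 0.1940·(-4) + (-0.1455)·(-3) = -3.2500.
u_3 = a_3 − 4.8000·q_1 + 3.2500·q_2 = (0.1529, -0.4894, 0.3671).
‖u_3‖ = 0.6306, so q_3 = (0.2425, -0.7761, 0.5821).

q_3 = (0.2425, -0.7761, 0.5821)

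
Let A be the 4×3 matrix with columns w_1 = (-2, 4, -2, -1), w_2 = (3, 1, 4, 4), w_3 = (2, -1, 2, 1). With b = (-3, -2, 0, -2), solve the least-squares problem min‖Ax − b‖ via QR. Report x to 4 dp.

q_1 = w_1/‖w_1‖ = (-2, 4, -2, -1)/5.0000 = (-0.4000, 0.8000, -0.4000, -0.2000).
r_{12} = q_1·w_2 = -2.8000.
u_2 = w_2 + 2.8000·q_1 = (1.8800, 3.2400, 2.8800, 3.4400).
‖u_2‖ = 5.8447, so q_2 = (0.3217, 0.5544, 0.4928, 0.5886).
r_{13} = q_1·w_3 = -2.6000; r_{23} = q_2·w_3 = 1.6631.
u_3 = w_3 + 2.6000·q_1 − 1.6631·q_2 = (0.4251, 0.1581, 0.1405, -0.4988).
‖u_3‖ = 0.6887, so q_3 = (0.6172, 0.2296, 0.2040, -0.7244).
Qᵀb = (0.0000, -3.2508, -0.8621).
Back-substitute: x_3 = -0.8621/0.6887 = -1.2519.
x_2 = (-3.2508 − 1.6631·(-1.2519))/5.8447 = -0.2000.
x_1 = (0.0000 + 2.8000·(-0.2000) + 2.6000·(-1.2519))/5.0000 = -0.7630.

x = (-0.7630, -0.2000, -1.2519)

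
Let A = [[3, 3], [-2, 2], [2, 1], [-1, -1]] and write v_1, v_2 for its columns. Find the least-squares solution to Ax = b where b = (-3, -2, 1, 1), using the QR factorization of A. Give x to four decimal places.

v_1 = (3, -2, 2, -1); ‖v_1‖ = 4.2426, so e_1 = (0.7071, -0.4714, 0.4714, -0.2357).
e_1·v_2 = 0.7071·3 + (-0.4714)·2 + 0.4714·1 + (-0.2357)·(-1) = 1.8856.
u_2 = v_2 − 1.8856·e_1 = (1.6667, 2.8889, 0.1111, -0.5556).
‖u_2‖ = 3.3830, so e_2 = (0.4927, 0.8540, 0.0328, -0.1642).
Qᵀb = (-0.9428, -3.3173).
Back-substitute: x_2 = -3.3173/3.3830 = -0.9806.
x_1 = (-0.9428 − 1.8856·(-0.9806))/4.2426 = 0.2136.

x = (0.2136, -0.9806)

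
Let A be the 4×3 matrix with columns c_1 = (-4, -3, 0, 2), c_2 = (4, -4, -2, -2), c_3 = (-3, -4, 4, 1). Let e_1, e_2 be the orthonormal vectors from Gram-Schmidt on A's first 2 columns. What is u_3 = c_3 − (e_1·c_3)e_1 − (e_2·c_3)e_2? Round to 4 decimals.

c_1 = (-4, -3, 0, 2); ‖c_1‖ = 5.3852, so e_1 = (-0.7428, -0.5571, 0.0000, 0.3714).
e_1·c_2 = (-0.7428)·4 + (-0.5571)·(-4) + 0.0000·(-2) + 0.3714·(-2) = -1.4856.
u_2 = c_2 + 1.4856·e_1 = (2.8966, -4.8276, -2.0000, -1.4483).
‖u_2‖ = 6.1476, so e_2 = (0.4712, -0.7853, -0.3253, -0.2356).
e_1·c_3 = (-0.7428)·(-3) + (-0.5571)·(-4) + 0.0000·4 + 0.3714·1 = 4.8281; e_2·c_3 = 0.4712·(-3) + (-0.7853)·(-4) + (-0.3253)·4 + (-0.2356)·1 = 0.1907.
u_3 = c_3 − 4.8281·e_1 − 0.1907·e_2 = (0.4964, -1.1606, 4.0620, -0.7482).

u_3 = (0.4964, -1.1606, 4.0620, -0.7482)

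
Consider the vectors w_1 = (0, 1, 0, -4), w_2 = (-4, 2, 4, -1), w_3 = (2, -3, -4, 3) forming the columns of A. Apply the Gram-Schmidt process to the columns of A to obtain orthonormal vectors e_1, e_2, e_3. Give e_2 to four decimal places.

e_2 = (-0.6773, 0.2789, 0.6773, 0.0697)

e_1 = w_1/‖w_1‖ = (0, 1, 0, -4)/4.1231 = (0.0000, 0.2425, 0.0000, -0.9701).
r_{12} = e_1·w_2 = 1.4552.
u_2 = w_2 − 1.4552·e_1 = (-4.0000, 1.6471, 4.0000, 0.4118).
‖u_2‖ = 5.9061, so e_2 = (-0.6773, 0.2789, 0.6773, 0.0697).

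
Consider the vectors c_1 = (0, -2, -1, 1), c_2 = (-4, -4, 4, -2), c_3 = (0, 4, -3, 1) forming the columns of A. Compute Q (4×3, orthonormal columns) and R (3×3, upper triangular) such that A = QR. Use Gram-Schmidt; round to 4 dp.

Q = [[0.0000, -0.5583, -0.8254], [-0.8165, -0.4652, 0.2975], [-0.4082, 0.6048, -0.4607], [0.4082, -0.3257, 0.1344]], R = [[2.4495, 0.8165, -1.6330], [0.0000, 7.1647, -4.0011], [0.0000, 0.0000, 2.7064]]

c_1 = (0, -2, -1, 1); ‖c_1‖ = 2.4495, so q_1 = (0.0000, -0.8165, -0.4082, 0.4082).
q_1·c_2 = 0.0000·(-4) + (-0.8165)·(-4) + (-0.4082)·4 + 0.4082·(-2) = 0.8165.
u_2 = c_2 − 0.8165·q_1 = (-4.0000, -3.3333, 4.3333, -2.3333).
‖u_2‖ = 7.1647, so q_2 = (-0.5583, -0.4652, 0.6048, -0.3257).
q_1·c_3 = 0.0000·0 + (-0.8165)·4 + (-0.4082)·(-3) + 0.4082·1 = -1.6330; q_2·c_3 = (-0.5583)·0 + (-0.4652)·4 + 0.6048·(-3) + (-0.3257)·1 = -4.0011.
u_3 = c_3 + 1.6330·q_1 + 4.0011·q_2 = (-2.2338, 0.8052, -1.2468, 0.3636).
‖u_3‖ = 2.7064, so q_3 = (-0.8254, 0.2975, -0.4607, 0.1344).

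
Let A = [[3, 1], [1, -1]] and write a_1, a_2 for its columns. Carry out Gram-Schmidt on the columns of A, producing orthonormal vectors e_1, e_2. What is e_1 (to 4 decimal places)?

e_1 = (0.9487, 0.3162)

a_1 = (3, 1); ‖a_1‖ = 3.1623, so e_1 = (0.9487, 0.3162).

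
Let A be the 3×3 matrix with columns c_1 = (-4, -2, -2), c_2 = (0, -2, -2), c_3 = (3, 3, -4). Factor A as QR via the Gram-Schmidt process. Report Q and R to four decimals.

Q = [[-0.8165, 0.5774, 0.0000], [-0.4082, -0.5774, 0.7071], [-0.4082, -0.5774, -0.7071]], R = [[4.8990, 1.6330, -2.0412], [0.0000, 2.3094, 2.3094], [0.0000, 0.0000, 4.9497]]

c_1 = (-4, -2, -2); ‖c_1‖ = 4.8990, so q_1 = (-0.8165, -0.4082, -0.4082).
q_1·c_2 = (-0.8165)·0 + (-0.4082)·(-2) + (-0.4082)·(-2) = 1.6330.
u_2 = c_2 − 1.6330·q_1 = (1.3333, -1.3333, -1.3333).
‖u_2‖ = 2.3094, so q_2 = (0.5774, -0.5774, -0.5774).
q_1·c_3 = (-0.8165)·3 + (-0.4082)·3 + (-0.4082)·(-4) = -2.0412; q_2·c_3 = 0.5774·3 + (-0.5774)·3 + (-0.5774)·(-4) = 2.3094.
u_3 = c_3 + 2.0412·q_1 − 2.3094·q_2 = (0.0000, 3.5000, -3.5000).
‖u_3‖ = 4.9497, so q_3 = (0.0000, 0.7071, -0.7071).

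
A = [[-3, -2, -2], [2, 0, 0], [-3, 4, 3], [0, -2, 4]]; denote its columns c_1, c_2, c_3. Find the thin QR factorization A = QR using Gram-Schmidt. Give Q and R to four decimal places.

Q = [[-0.6396, -0.5959, -0.2934], [0.4264, 0.1153, 0.0190], [-0.6396, 0.6728, 0.3061], [0.0000, -0.4229, 0.9055]], R = [[4.6904, -1.2792, -0.6396], [0.0000, 4.7290, 1.5187], [0.0000, 0.0000, 5.1268]]

c_1 = (-3, 2, -3, 0); ‖c_1‖ = 4.6904, so q_1 = (-0.6396, 0.4264, -0.6396, 0.0000).
q_1·c_2 = (-0.6396)·(-2) + 0.4264·0 + (-0.6396)·4 + 0.0000·(-2) = -1.2792.
u_2 = c_2 + 1.2792·q_1 = (-2.8182, 0.5455, 3.1818, -2.0000).
‖u_2‖ = 4.7290, so q_2 = (-0.5959, 0.1153, 0.6728, -0.4229).
q_1·c_3 = (-0.6396)·(-2) + 0.4264·0 + (-0.6396)·3 + 0.0000·4 = -0.6396; q_2·c_3 = (-0.5959)·(-2) + 0.1153·0 + 0.6728·3 + (-0.4229)·4 = 1.5187.
u_3 = c_3 + 0.6396·q_1 − 1.5187·q_2 = (-1.5041, 0.0976, 1.5691, 4.6423).
‖u_3‖ = 5.1268, so q_3 = (-0.2934, 0.0190, 0.3061, 0.9055).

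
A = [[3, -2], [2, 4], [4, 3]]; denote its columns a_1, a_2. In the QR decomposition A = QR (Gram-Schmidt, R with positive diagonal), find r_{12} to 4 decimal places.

r_{12} = 2.5997

e_1 = a_1/‖a_1‖ = (3, 2, 4)/5.3852 = (0.5571, 0.3714, 0.7428).
r_{12} = e_1·a_2 = 2.5997.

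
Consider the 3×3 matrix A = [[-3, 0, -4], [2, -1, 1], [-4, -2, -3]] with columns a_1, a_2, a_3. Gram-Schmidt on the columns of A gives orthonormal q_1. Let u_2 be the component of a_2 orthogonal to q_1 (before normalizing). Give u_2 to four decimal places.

u_2 = (0.6207, -1.4138, -1.1724)

a_1 = (-3, 2, -4); ‖a_1‖ = 5.3852, so q_1 = (-0.5571, 0.3714, -0.7428).
q_1·a_2 = (-0.5571)·0 + 0.3714·(-1) + (-0.7428)·(-2) = 1.1142.
u_2 = a_2 − 1.1142·q_1 = (0.6207, -1.4138, -1.1724).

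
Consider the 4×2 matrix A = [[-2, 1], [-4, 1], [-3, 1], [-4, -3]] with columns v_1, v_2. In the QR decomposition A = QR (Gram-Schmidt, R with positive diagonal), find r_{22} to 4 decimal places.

r_{22} = 3.4351

v_1 = (-2, -4, -3, -4); ‖v_1‖ = 6.7082, so q_1 = (-0.2981, -0.5963, -0.4472, -0.5963).
q_1·v_2 = (-0.2981)·1 + (-0.5963)·1 + (-0.4472)·1 + (-0.5963)·(-3) = 0.4472.
u_2 = v_2 − 0.4472·q_1 = (1.1333, 1.2667, 1.2000, -2.7333).
r_{22} = ‖u_2‖ = 3.4351.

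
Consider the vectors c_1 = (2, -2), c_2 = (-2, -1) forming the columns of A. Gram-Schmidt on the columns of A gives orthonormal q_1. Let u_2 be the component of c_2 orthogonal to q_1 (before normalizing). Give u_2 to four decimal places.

u_2 = (-1.5000, -1.5000)

q_1 = c_1/‖c_1‖ = (2, -2)/2.8284 = (0.7071, -0.7071).
r_{12} = q_1·c_2 = -0.7071.
u_2 = c_2 + 0.7071·q_1 = (-1.5000, -1.5000).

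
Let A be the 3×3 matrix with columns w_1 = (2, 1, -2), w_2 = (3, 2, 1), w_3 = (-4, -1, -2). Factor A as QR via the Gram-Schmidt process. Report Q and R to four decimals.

Q = [[0.6667, 0.5270, -0.5270], [0.3333, 0.4216, 0.8433], [-0.6667, 0.7379, -0.1054]], R = [[3.0000, 2.0000, -1.6667], [0.0000, 3.1623, -4.0056], [0.0000, 0.0000, 1.4757]]

q_1 = w_1/‖w_1‖ = (2, 1, -2)/3.0000 = (0.6667, 0.3333, -0.6667).
r_{12} = q_1·w_2 = 2.0000.
u_2 = w_2 − 2.0000·q_1 = (1.6667, 1.3333, 2.3333).
‖u_2‖ = 3.1623, so q_2 = (0.5270, 0.4216, 0.7379).
r_{13} = q_1·w_3 = -1.6667; r_{23} = q_2·w_3 = -4.0056.
u_3 = w_3 + 1.6667·q_1 + 4.0056·q_2 = (-0.7778, 1.2444, -0.1556).
‖u_3‖ = 1.4757, so q_3 = (-0.5270, 0.8433, -0.1054).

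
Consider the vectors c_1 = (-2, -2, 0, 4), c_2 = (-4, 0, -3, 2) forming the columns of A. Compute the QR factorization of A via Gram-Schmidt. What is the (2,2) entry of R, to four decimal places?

r_{22} = 4.2817

c_1 = (-2, -2, 0, 4); ‖c_1‖ = 4.8990, so q_1 = (-0.4082, -0.4082, 0.0000, 0.8165).
q_1·c_2 = (-0.4082)·(-4) + (-0.4082)·0 + 0.0000·(-3) + 0.8165·2 = 3.2660.
u_2 = c_2 − 3.2660·q_1 = (-2.6667, 1.3333, -3.0000, -0.6667).
r_{22} = ‖u_2‖ = 4.2817.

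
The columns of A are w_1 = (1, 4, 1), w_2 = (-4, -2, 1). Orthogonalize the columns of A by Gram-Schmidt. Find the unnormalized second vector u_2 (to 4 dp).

e_1 = w_1/‖w_1‖ = (1, 4, 1)/4.2426 = (0.2357, 0.9428, 0.2357).
r_{12} = e_1·w_2 = -2.5927.
u_2 = w_2 + 2.5927·e_1 = (-3.3889, 0.4444, 1.6111).

u_2 = (-3.3889, 0.4444, 1.6111)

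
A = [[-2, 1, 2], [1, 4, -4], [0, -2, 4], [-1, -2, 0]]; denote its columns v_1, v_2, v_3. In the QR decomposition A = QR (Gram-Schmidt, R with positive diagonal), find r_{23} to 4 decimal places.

r_{23} = -3.5267

v_1 = (-2, 1, 0, -1); ‖v_1‖ = 2.4495, so q_1 = (-0.8165, 0.4082, 0.0000, -0.4082).
q_1·v_2 = (-0.8165)·1 + 0.4082·4 + 0.0000·(-2) + (-0.4082)·(-2) = 1.6330.
u_2 = v_2 − 1.6330·q_1 = (2.3333, 3.3333, -2.0000, -1.3333).
‖u_2‖ = 4.7258, so q_2 = (0.4937, 0.7053, -0.4232, -0.2821).
r_{23} = q_2·v_3 = -3.5267.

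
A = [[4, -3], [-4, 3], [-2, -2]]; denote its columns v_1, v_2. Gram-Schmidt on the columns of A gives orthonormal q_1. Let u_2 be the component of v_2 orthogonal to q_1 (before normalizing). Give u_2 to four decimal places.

u_2 = (-0.7778, 0.7778, -3.1111)

q_1 = v_1/‖v_1‖ = (4, -4, -2)/6.0000 = (0.6667, -0.6667, -0.3333).
r_{12} = q_1·v_2 = -3.3333.
u_2 = v_2 + 3.3333·q_1 = (-0.7778, 0.7778, -3.1111).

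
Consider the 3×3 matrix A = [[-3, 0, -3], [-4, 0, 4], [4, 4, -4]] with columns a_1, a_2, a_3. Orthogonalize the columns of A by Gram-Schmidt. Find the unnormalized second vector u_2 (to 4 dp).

u_2 = (1.1707, 1.5610, 2.4390)

a_1 = (-3, -4, 4); ‖a_1‖ = 6.4031, so q_1 = (-0.4685, -0.6247, 0.6247).
q_1·a_2 = (-0.4685)·0 + (-0.6247)·0 + 0.6247·4 = 2.4988.
u_2 = a_2 − 2.4988·q_1 = (1.1707, 1.5610, 2.4390).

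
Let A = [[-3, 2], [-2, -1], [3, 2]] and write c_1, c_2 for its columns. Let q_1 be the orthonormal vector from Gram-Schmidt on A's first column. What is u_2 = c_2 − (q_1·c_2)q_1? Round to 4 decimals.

u_2 = (2.2727, -0.8182, 1.7273)

c_1 = (-3, -2, 3); ‖c_1‖ = 4.6904, so q_1 = (-0.6396, -0.4264, 0.6396).
q_1·c_2 = (-0.6396)·2 + (-0.4264)·(-1) + 0.6396·2 = 0.4264.
u_2 = c_2 − 0.4264·q_1 = (2.2727, -0.8182, 1.7273).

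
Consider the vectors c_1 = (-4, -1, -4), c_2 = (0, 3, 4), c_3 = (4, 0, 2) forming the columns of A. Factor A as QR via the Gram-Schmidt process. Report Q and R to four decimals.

q_1 = c_1/‖c_1‖ = (-4, -1, -4)/5.7446 = (-0.6963, -0.1741, -0.6963).
r_{12} = q_1·c_2 = -3.3075.
u_2 = c_2 + 3.3075·q_1 = (-2.3030, 2.4242, 1.6970).
‖u_2‖ = 3.7497, so q_2 = (-0.6142, 0.6465, 0.4526).
r_{13} = q_1·c_3 = -4.1779; r_{23} = q_2·c_3 = -1.5516.
u_3 = c_3 + 4.1779·q_1 + 1.5516·q_2 = (0.1379, 0.2759, -0.2069).
‖u_3‖ = 0.3714, so q_3 = (0.3714, 0.7428, -0.5571).

Q = [[-0.6963, -0.6142, 0.3714], [-0.1741, 0.6465, 0.7428], [-0.6963, 0.4526, -0.5571]], R = [[5.7446, -3.3075, -4.1779], [0.0000, 3.7497, -1.5516], [0.0000, 0.0000, 0.3714]]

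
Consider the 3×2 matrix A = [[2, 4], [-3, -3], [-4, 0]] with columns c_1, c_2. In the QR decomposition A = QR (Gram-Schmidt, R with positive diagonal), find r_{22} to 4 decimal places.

c_1 = (2, -3, -4); ‖c_1‖ = 5.3852, so e_1 = (0.3714, -0.5571, -0.7428).
e_1·c_2 = 0.3714·4 + (-0.5571)·(-3) + (-0.7428)·0 = 3.1568.
u_2 = c_2 − 3.1568·e_1 = (2.8276, -1.2414, 2.3448).
r_{22} = ‖u_2‖ = 3.8774.

r_{22} = 3.8774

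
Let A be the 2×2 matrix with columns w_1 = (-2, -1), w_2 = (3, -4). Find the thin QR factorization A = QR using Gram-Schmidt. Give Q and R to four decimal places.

Q = [[-0.8944, 0.4472], [-0.4472, -0.8944]], R = [[2.2361, -0.8944], [0.0000, 4.9193]]

w_1 = (-2, -1); ‖w_1‖ = 2.2361, so e_1 = (-0.8944, -0.4472).
e_1·w_2 = (-0.8944)·3 + (-0.4472)·(-4) = -0.8944.
u_2 = w_2 + 0.8944·e_1 = (2.2000, -4.4000).
‖u_2‖ = 4.9193, so e_2 = (0.4472, -0.8944).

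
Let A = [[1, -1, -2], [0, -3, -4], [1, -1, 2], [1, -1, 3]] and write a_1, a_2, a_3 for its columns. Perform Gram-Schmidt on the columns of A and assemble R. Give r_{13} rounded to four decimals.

r_{13} = 1.7321

a_1 = (1, 0, 1, 1); ‖a_1‖ = 1.7321, so e_1 = (0.5774, 0.0000, 0.5774, 0.5774).
r_{13} = e_1·a_3 = 1.7321.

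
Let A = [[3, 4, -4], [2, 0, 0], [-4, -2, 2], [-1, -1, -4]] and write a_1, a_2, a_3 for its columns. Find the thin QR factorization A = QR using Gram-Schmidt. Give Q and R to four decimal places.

Q = [[0.5477, 0.7570, -0.1952], [0.3651, -0.5578, 0.0000], [-0.7303, 0.3187, 0.0976], [-0.1826, -0.1195, -0.9759]], R = [[5.4772, 3.8341, -2.9212], [0.0000, 2.5100, -1.9124], [0.0000, 0.0000, 4.8795]]

e_1 = a_1/‖a_1‖ = (3, 2, -4, -1)/5.4772 = (0.5477, 0.3651, -0.7303, -0.1826).
r_{12} = e_1·a_2 = 3.8341.
u_2 = a_2 − 3.8341·e_1 = (1.9000, -1.4000, 0.8000, -0.3000).
‖u_2‖ = 2.5100, so e_2 = (0.7570, -0.5578, 0.3187, -0.1195).
r_{13} = e_1·a_3 = -2.9212; r_{23} = e_2·a_3 = -1.9124.
u_3 = a_3 + 2.9212·e_1 + 1.9124·e_2 = (-0.9524, 0.0000, 0.4762, -4.7619).
‖u_3‖ = 4.8795, so e_3 = (-0.1952, 0.0000, 0.0976, -0.9759).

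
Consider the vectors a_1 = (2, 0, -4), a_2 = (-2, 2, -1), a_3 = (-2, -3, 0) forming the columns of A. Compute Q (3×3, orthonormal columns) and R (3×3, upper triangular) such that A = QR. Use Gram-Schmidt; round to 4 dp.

e_1 = a_1/‖a_1‖ = (2, 0, -4)/4.4721 = (0.4472, 0.0000, -0.8944).
r_{12} = e_1·a_2 = 0.0000.
u_2 = a_2 + 0.0000·e_1 = (-2.0000, 2.0000, -1.0000).
‖u_2‖ = 3.0000, so e_2 = (-0.6667, 0.6667, -0.3333).
r_{13} = e_1·a_3 = -0.8944; r_{23} = e_2·a_3 = -0.6667.
u_3 = a_3 + 0.8944·e_1 + 0.6667·e_2 = (-2.0444, -2.5556, -1.0222).
‖u_3‖ = 3.4286, so e_3 = (-0.5963, -0.7454, -0.2981).

Q = [[0.4472, -0.6667, -0.5963], [0.0000, 0.6667, -0.7454], [-0.8944, -0.3333, -0.2981]], R = [[4.4721, 0.0000, -0.8944], [0.0000, 3.0000, -0.6667], [0.0000, 0.0000, 3.4286]]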